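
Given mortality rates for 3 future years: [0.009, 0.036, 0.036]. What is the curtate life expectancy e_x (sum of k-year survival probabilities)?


e_x = sum_{k=1}^{n} k_p_x
k_p_x values:
  1_p_x = 0.991
  2_p_x = 0.955324
  3_p_x = 0.920932
e_x = 2.8673


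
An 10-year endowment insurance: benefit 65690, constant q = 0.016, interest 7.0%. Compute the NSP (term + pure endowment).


Term component = 6934.0948
Pure endowment = 10_p_x * v^10 * benefit = 0.851042 * 0.508349 * 65690 = 28419.2406
NSP = 35353.3354


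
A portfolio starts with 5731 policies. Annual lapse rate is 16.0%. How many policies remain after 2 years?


remaining = initial * (1 - lapse)^years
= 5731 * (1 - 0.16)^2
= 5731 * 0.7056
= 4043.7936


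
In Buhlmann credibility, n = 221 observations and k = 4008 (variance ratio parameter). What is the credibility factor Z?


Z = n / (n + k)
= 221 / (221 + 4008)
= 221 / 4229
= 0.0523


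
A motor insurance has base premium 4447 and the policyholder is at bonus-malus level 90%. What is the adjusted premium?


adjusted = base * BM_level / 100
= 4447 * 90 / 100
= 4447 * 0.9
= 4002.3


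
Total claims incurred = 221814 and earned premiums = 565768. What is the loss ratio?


Loss ratio = claims / premiums
= 221814 / 565768
= 0.3921


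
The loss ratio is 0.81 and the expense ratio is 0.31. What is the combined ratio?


Combined ratio = loss ratio + expense ratio
= 0.81 + 0.31
= 1.12


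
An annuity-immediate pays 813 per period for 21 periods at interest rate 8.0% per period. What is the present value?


PV = PMT * (1 - (1+i)^(-n)) / i
= 813 * (1 - (1+0.08)^(-21)) / 0.08
= 813 * (1 - 0.198656) / 0.08
= 813 * 10.016803
= 8143.661


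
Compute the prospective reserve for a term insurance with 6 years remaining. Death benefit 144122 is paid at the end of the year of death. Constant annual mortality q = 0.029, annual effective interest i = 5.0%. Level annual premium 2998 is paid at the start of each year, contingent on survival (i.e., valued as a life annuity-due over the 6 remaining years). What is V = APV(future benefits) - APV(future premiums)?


v = 1/(1+i) = 0.952381
APV(future benefits) per unit = sum_{k=0}^{5} k_p_x * q * v^(k+1) = 0.1375
APV(future benefits) = 144122 * 0.1375 = 19816.763
Life annuity-due factor ä_{x:6} = sum_{k=0}^{5} k_p_x * v^k = 4.978445
APV(future premiums) = 2998 * 4.978445 = 14925.3789
V = 19816.763 - 14925.3789
= 4891.3841


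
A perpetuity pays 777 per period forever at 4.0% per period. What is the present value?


PV = PMT / i
= 777 / 0.04
= 19425.0


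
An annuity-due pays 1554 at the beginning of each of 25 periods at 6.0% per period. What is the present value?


PV_due = PMT * (1-(1+i)^(-n))/i * (1+i)
PV_immediate = 19865.3355
PV_due = 19865.3355 * 1.06
= 21057.2556


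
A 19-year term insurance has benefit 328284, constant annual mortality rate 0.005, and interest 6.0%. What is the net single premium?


NSP = benefit * sum_{k=0}^{n-1} k_p_x * q * v^(k+1)
With constant q=0.005, v=0.943396
Sum = 0.053809
NSP = 328284 * 0.053809
= 17664.5082


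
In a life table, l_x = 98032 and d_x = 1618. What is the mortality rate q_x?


q_x = d_x / l_x
= 1618 / 98032
= 0.0165


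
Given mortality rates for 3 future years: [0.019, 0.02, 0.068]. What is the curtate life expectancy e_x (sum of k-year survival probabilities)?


e_x = sum_{k=1}^{n} k_p_x
k_p_x values:
  1_p_x = 0.981
  2_p_x = 0.96138
  3_p_x = 0.896006
e_x = 2.8384


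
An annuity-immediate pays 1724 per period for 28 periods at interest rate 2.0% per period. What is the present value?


PV = PMT * (1 - (1+i)^(-n)) / i
= 1724 * (1 - (1+0.02)^(-28)) / 0.02
= 1724 * (1 - 0.574375) / 0.02
= 1724 * 21.281272
= 36688.9135


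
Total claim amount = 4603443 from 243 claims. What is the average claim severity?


severity = total / number
= 4603443 / 243
= 18944.2099


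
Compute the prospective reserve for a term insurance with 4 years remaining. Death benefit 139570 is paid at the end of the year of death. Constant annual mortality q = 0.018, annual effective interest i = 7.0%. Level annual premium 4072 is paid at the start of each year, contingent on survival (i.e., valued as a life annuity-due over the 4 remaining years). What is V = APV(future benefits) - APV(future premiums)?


v = 1/(1+i) = 0.934579
APV(future benefits) per unit = sum_{k=0}^{3} k_p_x * q * v^(k+1) = 0.059434
APV(future benefits) = 139570 * 0.059434 = 8295.251
Life annuity-due factor ä_{x:4} = sum_{k=0}^{3} k_p_x * v^k = 3.533041
APV(future premiums) = 4072 * 3.533041 = 14386.5446
V = 8295.251 - 14386.5446
= -6091.2936


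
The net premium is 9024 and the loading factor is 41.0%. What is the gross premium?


Gross = net * (1 + loading)
= 9024 * (1 + 0.41)
= 9024 * 1.41
= 12723.84


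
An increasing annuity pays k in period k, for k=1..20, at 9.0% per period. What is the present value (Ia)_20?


(Ia)_n = sum_{k=1}^{n} k * v^k, v = 1/(1+i)
v = 0.917431
Sum computed term by term:
(Ia)_20 = 70.9055


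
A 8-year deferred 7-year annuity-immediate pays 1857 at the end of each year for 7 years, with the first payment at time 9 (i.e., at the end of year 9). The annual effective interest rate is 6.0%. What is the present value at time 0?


PV at time 8 of the 7-year annuity-immediate:
a_n = 1857 * (1-(1+0.06)^(-7))/0.06 = 10366.4823
Discount back 8 years to time 0:
PV = 10366.4823 * (1+0.06)^(-8)
= 10366.4823 * 0.627412
= 6504.0593


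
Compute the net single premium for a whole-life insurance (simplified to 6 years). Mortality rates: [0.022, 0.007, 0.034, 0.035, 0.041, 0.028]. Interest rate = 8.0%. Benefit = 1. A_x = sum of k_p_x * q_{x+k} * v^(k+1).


v = 0.925926
Year 0: k_p_x=1.0, q=0.022, term=0.02037
Year 1: k_p_x=0.978, q=0.007, term=0.005869
Year 2: k_p_x=0.971154, q=0.034, term=0.026212
Year 3: k_p_x=0.938135, q=0.035, term=0.024134
Year 4: k_p_x=0.9053, q=0.041, term=0.025261
Year 5: k_p_x=0.868183, q=0.028, term=0.015319
A_x = 0.1172


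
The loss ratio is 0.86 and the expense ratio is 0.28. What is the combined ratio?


Combined ratio = loss ratio + expense ratio
= 0.86 + 0.28
= 1.14


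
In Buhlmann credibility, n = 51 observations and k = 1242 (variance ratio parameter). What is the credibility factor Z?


Z = n / (n + k)
= 51 / (51 + 1242)
= 51 / 1293
= 0.0394


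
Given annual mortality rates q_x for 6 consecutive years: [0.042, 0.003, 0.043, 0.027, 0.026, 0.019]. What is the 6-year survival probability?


p_k = 1 - q_k for each year
Survival = product of (1 - q_k)
= 0.958 * 0.997 * 0.957 * 0.973 * 0.974 * 0.981
= 0.8498


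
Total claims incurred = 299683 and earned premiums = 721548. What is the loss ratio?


Loss ratio = claims / premiums
= 299683 / 721548
= 0.4153


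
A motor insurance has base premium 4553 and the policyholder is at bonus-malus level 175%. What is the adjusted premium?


adjusted = base * BM_level / 100
= 4553 * 175 / 100
= 4553 * 1.75
= 7967.75


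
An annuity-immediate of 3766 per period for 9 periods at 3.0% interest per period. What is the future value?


FV = PMT * ((1+i)^n - 1) / i
= 3766 * ((1.03)^9 - 1) / 0.03
= 3766 * (1.304773 - 1) / 0.03
= 38259.1937


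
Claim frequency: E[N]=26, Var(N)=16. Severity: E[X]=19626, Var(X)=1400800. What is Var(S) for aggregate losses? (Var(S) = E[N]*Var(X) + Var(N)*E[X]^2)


Var(S) = E[N]*Var(X) + Var(N)*E[X]^2
= 26*1400800 + 16*19626^2
= 36420800 + 6162878016
= 6.1993e+09


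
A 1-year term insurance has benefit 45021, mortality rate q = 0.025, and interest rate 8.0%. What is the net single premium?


NSP = benefit * q * v
v = 1/(1+i) = 0.925926
NSP = 45021 * 0.025 * 0.925926
= 1042.1528


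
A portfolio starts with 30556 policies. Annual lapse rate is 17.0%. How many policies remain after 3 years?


remaining = initial * (1 - lapse)^years
= 30556 * (1 - 0.17)^3
= 30556 * 0.571787
= 17471.5236


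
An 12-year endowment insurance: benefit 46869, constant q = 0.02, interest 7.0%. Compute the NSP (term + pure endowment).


Term component = 6786.3853
Pure endowment = 12_p_x * v^12 * benefit = 0.784717 * 0.444012 * 46869 = 16330.2662
NSP = 23116.6515


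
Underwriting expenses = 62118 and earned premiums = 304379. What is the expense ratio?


Expense ratio = expenses / premiums
= 62118 / 304379
= 0.2041


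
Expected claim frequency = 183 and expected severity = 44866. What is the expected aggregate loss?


E[S] = E[N] * E[X]
= 183 * 44866
= 8.2105e+06


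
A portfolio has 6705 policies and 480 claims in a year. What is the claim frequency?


frequency = claims / policies
= 480 / 6705
= 0.0716


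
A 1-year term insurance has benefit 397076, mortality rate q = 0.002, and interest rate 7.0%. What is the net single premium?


NSP = benefit * q * v
v = 1/(1+i) = 0.934579
NSP = 397076 * 0.002 * 0.934579
= 742.1981


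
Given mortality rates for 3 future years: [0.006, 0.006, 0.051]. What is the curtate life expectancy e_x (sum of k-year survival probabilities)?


e_x = sum_{k=1}^{n} k_p_x
k_p_x values:
  1_p_x = 0.994
  2_p_x = 0.988036
  3_p_x = 0.937646
e_x = 2.9197


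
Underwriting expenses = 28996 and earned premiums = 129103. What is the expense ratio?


Expense ratio = expenses / premiums
= 28996 / 129103
= 0.2246


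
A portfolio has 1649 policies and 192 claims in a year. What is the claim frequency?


frequency = claims / policies
= 192 / 1649
= 0.1164


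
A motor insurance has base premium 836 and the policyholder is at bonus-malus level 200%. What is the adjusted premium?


adjusted = base * BM_level / 100
= 836 * 200 / 100
= 836 * 2.0
= 1672.0


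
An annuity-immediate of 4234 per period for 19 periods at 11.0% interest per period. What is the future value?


FV = PMT * ((1+i)^n - 1) / i
= 4234 * ((1.11)^19 - 1) / 0.11
= 4234 * (7.263344 - 1) / 0.11
= 241081.794


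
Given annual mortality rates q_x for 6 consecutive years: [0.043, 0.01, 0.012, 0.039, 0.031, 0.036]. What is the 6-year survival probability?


p_k = 1 - q_k for each year
Survival = product of (1 - q_k)
= 0.957 * 0.99 * 0.988 * 0.961 * 0.969 * 0.964
= 0.8403


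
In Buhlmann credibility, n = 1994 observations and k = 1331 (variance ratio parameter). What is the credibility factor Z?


Z = n / (n + k)
= 1994 / (1994 + 1331)
= 1994 / 3325
= 0.5997


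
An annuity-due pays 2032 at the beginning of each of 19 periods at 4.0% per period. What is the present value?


PV_due = PMT * (1-(1+i)^(-n))/i * (1+i)
PV_immediate = 26688.1649
PV_due = 26688.1649 * 1.04
= 27755.6915


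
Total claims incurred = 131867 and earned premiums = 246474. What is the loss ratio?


Loss ratio = claims / premiums
= 131867 / 246474
= 0.535


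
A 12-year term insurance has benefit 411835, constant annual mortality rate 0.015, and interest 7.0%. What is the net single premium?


NSP = benefit * sum_{k=0}^{n-1} k_p_x * q * v^(k+1)
With constant q=0.015, v=0.934579
Sum = 0.111112
NSP = 411835 * 0.111112
= 45759.866


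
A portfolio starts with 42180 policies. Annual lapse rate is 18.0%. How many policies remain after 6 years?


remaining = initial * (1 - lapse)^years
= 42180 * (1 - 0.18)^6
= 42180 * 0.304007
= 12823.0014


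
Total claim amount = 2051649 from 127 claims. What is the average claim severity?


severity = total / number
= 2051649 / 127
= 16154.7165


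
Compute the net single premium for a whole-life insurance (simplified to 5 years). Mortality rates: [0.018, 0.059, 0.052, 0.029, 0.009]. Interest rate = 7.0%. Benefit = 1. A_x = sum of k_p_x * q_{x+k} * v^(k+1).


v = 0.934579
Year 0: k_p_x=1.0, q=0.018, term=0.016822
Year 1: k_p_x=0.982, q=0.059, term=0.050605
Year 2: k_p_x=0.924062, q=0.052, term=0.039224
Year 3: k_p_x=0.876011, q=0.029, term=0.019381
Year 4: k_p_x=0.850606, q=0.009, term=0.005458
A_x = 0.1315


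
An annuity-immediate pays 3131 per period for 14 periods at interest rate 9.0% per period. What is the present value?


PV = PMT * (1 - (1+i)^(-n)) / i
= 3131 * (1 - (1+0.09)^(-14)) / 0.09
= 3131 * (1 - 0.299246) / 0.09
= 3131 * 7.78615
= 24378.4369


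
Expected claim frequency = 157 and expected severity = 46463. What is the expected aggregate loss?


E[S] = E[N] * E[X]
= 157 * 46463
= 7.2947e+06


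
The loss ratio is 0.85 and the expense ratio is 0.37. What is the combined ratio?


Combined ratio = loss ratio + expense ratio
= 0.85 + 0.37
= 1.22


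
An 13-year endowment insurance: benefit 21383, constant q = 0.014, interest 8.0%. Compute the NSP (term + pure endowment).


Term component = 2209.8025
Pure endowment = 13_p_x * v^13 * benefit = 0.83253 * 0.367698 * 21383 = 6545.7544
NSP = 8755.557


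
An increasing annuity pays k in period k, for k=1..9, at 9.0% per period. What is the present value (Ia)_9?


(Ia)_n = sum_{k=1}^{n} k * v^k, v = 1/(1+i)
v = 0.917431
Sum computed term by term:
(Ia)_9 = 26.5663


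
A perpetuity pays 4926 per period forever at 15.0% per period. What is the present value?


PV = PMT / i
= 4926 / 0.15
= 32840.0


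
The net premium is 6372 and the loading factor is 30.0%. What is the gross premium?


Gross = net * (1 + loading)
= 6372 * (1 + 0.3)
= 6372 * 1.3
= 8283.6


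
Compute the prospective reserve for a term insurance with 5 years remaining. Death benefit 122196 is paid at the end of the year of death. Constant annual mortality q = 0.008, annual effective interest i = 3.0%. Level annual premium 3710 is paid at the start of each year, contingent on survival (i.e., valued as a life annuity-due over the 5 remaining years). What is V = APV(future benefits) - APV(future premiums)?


v = 1/(1+i) = 0.970874
APV(future benefits) per unit = sum_{k=0}^{4} k_p_x * q * v^(k+1) = 0.036073
APV(future benefits) = 122196 * 0.036073 = 4408.0058
Life annuity-due factor ä_{x:5} = sum_{k=0}^{4} k_p_x * v^k = 4.64443
APV(future premiums) = 3710 * 4.64443 = 17230.8346
V = 4408.0058 - 17230.8346
= -12822.8288


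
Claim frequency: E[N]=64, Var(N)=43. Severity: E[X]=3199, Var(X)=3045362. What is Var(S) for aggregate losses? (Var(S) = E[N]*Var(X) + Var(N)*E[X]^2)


Var(S) = E[N]*Var(X) + Var(N)*E[X]^2
= 64*3045362 + 43*3199^2
= 194903168 + 440044843
= 6.3495e+08


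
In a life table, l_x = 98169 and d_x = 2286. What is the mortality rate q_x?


q_x = d_x / l_x
= 2286 / 98169
= 0.0233


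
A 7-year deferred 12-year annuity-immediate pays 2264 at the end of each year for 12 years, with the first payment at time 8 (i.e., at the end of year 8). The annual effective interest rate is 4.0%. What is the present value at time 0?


PV at time 7 of the 12-year annuity-immediate:
a_n = 2264 * (1-(1+0.04)^(-12))/0.04 = 21247.807
Discount back 7 years to time 0:
PV = 21247.807 * (1+0.04)^(-7)
= 21247.807 * 0.759918
= 16146.587


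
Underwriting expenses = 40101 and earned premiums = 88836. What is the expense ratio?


Expense ratio = expenses / premiums
= 40101 / 88836
= 0.4514


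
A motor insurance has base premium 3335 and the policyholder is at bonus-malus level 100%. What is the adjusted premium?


adjusted = base * BM_level / 100
= 3335 * 100 / 100
= 3335 * 1.0
= 3335.0


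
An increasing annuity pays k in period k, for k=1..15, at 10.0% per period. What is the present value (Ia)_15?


(Ia)_n = sum_{k=1}^{n} k * v^k, v = 1/(1+i)
v = 0.909091
Sum computed term by term:
(Ia)_15 = 47.7581


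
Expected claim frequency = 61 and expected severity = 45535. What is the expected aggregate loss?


E[S] = E[N] * E[X]
= 61 * 45535
= 2.7776e+06


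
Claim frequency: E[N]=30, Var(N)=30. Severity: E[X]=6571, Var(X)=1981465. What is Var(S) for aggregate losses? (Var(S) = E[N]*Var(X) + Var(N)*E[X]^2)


Var(S) = E[N]*Var(X) + Var(N)*E[X]^2
= 30*1981465 + 30*6571^2
= 59443950 + 1295341230
= 1.3548e+09


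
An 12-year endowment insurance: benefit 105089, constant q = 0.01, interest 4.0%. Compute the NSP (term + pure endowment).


Term component = 9381.6444
Pure endowment = 12_p_x * v^12 * benefit = 0.886385 * 0.624597 * 105089 = 58180.7778
NSP = 67562.4223


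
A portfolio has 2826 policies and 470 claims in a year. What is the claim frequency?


frequency = claims / policies
= 470 / 2826
= 0.1663


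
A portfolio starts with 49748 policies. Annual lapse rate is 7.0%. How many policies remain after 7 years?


remaining = initial * (1 - lapse)^years
= 49748 * (1 - 0.07)^7
= 49748 * 0.601701
= 29933.4149


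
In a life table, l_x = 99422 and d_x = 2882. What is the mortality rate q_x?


q_x = d_x / l_x
= 2882 / 99422
= 0.029


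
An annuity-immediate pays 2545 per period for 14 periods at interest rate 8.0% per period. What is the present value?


PV = PMT * (1 - (1+i)^(-n)) / i
= 2545 * (1 - (1+0.08)^(-14)) / 0.08
= 2545 * (1 - 0.340461) / 0.08
= 2545 * 8.244237
= 20981.5831


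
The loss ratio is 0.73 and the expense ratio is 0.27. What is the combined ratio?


Combined ratio = loss ratio + expense ratio
= 0.73 + 0.27
= 1.0


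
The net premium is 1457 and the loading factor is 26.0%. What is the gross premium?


Gross = net * (1 + loading)
= 1457 * (1 + 0.26)
= 1457 * 1.26
= 1835.82


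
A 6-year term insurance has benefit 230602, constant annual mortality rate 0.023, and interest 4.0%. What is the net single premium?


NSP = benefit * sum_{k=0}^{n-1} k_p_x * q * v^(k+1)
With constant q=0.023, v=0.961538
Sum = 0.114148
NSP = 230602 * 0.114148
= 26322.7992


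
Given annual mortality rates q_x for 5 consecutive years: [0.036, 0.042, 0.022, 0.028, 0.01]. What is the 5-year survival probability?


p_k = 1 - q_k for each year
Survival = product of (1 - q_k)
= 0.964 * 0.958 * 0.978 * 0.972 * 0.99
= 0.8691


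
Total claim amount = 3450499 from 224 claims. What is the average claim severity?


severity = total / number
= 3450499 / 224
= 15404.0134


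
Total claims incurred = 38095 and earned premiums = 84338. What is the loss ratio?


Loss ratio = claims / premiums
= 38095 / 84338
= 0.4517


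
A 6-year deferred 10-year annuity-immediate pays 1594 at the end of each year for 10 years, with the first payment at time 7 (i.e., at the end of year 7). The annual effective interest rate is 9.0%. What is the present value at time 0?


PV at time 6 of the 10-year annuity-immediate:
a_n = 1594 * (1-(1+0.09)^(-10))/0.09 = 10229.7464
Discount back 6 years to time 0:
PV = 10229.7464 * (1+0.09)^(-6)
= 10229.7464 * 0.596267
= 6099.6635


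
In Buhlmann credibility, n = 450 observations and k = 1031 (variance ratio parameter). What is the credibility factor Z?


Z = n / (n + k)
= 450 / (450 + 1031)
= 450 / 1481
= 0.3038


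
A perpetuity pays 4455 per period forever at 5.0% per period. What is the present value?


PV = PMT / i
= 4455 / 0.05
= 89100.0


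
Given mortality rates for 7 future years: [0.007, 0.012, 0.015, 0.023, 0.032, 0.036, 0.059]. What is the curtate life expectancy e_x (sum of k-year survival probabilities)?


e_x = sum_{k=1}^{n} k_p_x
k_p_x values:
  1_p_x = 0.993
  2_p_x = 0.981084
  3_p_x = 0.966368
  4_p_x = 0.944141
  5_p_x = 0.913929
  6_p_x = 0.881027
  7_p_x = 0.829047
e_x = 6.5086


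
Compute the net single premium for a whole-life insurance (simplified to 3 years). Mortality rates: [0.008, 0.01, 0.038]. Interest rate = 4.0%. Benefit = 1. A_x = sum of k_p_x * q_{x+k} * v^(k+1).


v = 0.961538
Year 0: k_p_x=1.0, q=0.008, term=0.007692
Year 1: k_p_x=0.992, q=0.01, term=0.009172
Year 2: k_p_x=0.98208, q=0.038, term=0.033176
A_x = 0.05


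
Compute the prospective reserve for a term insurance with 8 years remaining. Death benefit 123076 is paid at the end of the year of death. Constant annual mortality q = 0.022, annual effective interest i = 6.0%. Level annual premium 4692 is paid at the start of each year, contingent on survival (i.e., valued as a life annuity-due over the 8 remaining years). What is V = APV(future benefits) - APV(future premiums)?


v = 1/(1+i) = 0.943396
APV(future benefits) per unit = sum_{k=0}^{7} k_p_x * q * v^(k+1) = 0.127405
APV(future benefits) = 123076 * 0.127405 = 15680.509
Life annuity-due factor ä_{x:8} = sum_{k=0}^{7} k_p_x * v^k = 6.138609
APV(future premiums) = 4692 * 6.138609 = 28802.3532
V = 15680.509 - 28802.3532
= -13121.8442


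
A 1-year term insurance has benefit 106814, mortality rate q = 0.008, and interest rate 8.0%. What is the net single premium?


NSP = benefit * q * v
v = 1/(1+i) = 0.925926
NSP = 106814 * 0.008 * 0.925926
= 791.2148


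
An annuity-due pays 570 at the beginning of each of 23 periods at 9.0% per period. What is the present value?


PV_due = PMT * (1-(1+i)^(-n))/i * (1+i)
PV_immediate = 5460.7179
PV_due = 5460.7179 * 1.09
= 5952.1825


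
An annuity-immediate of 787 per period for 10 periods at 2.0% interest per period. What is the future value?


FV = PMT * ((1+i)^n - 1) / i
= 787 * ((1.02)^10 - 1) / 0.02
= 787 * (1.218994 - 1) / 0.02
= 8617.4304


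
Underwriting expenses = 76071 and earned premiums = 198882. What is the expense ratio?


Expense ratio = expenses / premiums
= 76071 / 198882
= 0.3825


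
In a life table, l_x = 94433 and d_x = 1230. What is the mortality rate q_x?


q_x = d_x / l_x
= 1230 / 94433
= 0.013


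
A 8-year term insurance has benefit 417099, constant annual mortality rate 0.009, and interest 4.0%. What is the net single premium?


NSP = benefit * sum_{k=0}^{n-1} k_p_x * q * v^(k+1)
With constant q=0.009, v=0.961538
Sum = 0.058829
NSP = 417099 * 0.058829
= 24537.5599


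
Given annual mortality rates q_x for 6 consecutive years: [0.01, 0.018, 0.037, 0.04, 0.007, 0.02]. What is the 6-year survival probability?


p_k = 1 - q_k for each year
Survival = product of (1 - q_k)
= 0.99 * 0.982 * 0.963 * 0.96 * 0.993 * 0.98
= 0.8746


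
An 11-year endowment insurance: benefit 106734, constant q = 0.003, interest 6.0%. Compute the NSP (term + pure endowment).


Term component = 2492.1781
Pure endowment = 11_p_x * v^11 * benefit = 0.967491 * 0.526788 * 106734 = 54398.2601
NSP = 56890.4382


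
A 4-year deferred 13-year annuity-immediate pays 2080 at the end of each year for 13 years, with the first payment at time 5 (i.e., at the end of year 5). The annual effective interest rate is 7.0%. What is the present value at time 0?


PV at time 4 of the 13-year annuity-immediate:
a_n = 2080 * (1-(1+0.07)^(-13))/0.07 = 17383.9135
Discount back 4 years to time 0:
PV = 17383.9135 * (1+0.07)^(-4)
= 17383.9135 * 0.762895
= 13262.1044


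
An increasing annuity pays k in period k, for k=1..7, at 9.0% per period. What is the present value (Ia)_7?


(Ia)_n = sum_{k=1}^{n} k * v^k, v = 1/(1+i)
v = 0.917431
Sum computed term by term:
(Ia)_7 = 18.4075


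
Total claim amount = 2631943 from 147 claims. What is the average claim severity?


severity = total / number
= 2631943 / 147
= 17904.3741


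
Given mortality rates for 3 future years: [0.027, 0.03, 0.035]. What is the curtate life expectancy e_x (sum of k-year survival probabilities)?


e_x = sum_{k=1}^{n} k_p_x
k_p_x values:
  1_p_x = 0.973
  2_p_x = 0.94381
  3_p_x = 0.910777
e_x = 2.8276


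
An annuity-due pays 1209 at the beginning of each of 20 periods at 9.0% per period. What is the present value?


PV_due = PMT * (1-(1+i)^(-n))/i * (1+i)
PV_immediate = 11036.4117
PV_due = 11036.4117 * 1.09
= 12029.6888


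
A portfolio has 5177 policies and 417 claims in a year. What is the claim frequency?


frequency = claims / policies
= 417 / 5177
= 0.0805


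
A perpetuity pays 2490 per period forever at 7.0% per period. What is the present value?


PV = PMT / i
= 2490 / 0.07
= 35571.4286


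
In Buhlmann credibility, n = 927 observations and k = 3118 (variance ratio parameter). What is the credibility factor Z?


Z = n / (n + k)
= 927 / (927 + 3118)
= 927 / 4045
= 0.2292


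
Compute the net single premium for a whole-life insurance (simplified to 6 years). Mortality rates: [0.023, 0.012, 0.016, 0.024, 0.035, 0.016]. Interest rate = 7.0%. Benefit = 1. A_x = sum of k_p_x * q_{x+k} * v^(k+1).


v = 0.934579
Year 0: k_p_x=1.0, q=0.023, term=0.021495
Year 1: k_p_x=0.977, q=0.012, term=0.01024
Year 2: k_p_x=0.965276, q=0.016, term=0.012607
Year 3: k_p_x=0.949832, q=0.024, term=0.017391
Year 4: k_p_x=0.927036, q=0.035, term=0.023134
Year 5: k_p_x=0.894589, q=0.016, term=0.009538
A_x = 0.0944


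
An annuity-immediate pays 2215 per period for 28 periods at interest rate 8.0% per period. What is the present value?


PV = PMT * (1 - (1+i)^(-n)) / i
= 2215 * (1 - (1+0.08)^(-28)) / 0.08
= 2215 * (1 - 0.115914) / 0.08
= 2215 * 11.051078
= 24478.1389


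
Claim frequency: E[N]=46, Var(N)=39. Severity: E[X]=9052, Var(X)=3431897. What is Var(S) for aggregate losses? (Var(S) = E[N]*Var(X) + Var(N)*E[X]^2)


Var(S) = E[N]*Var(X) + Var(N)*E[X]^2
= 46*3431897 + 39*9052^2
= 157867262 + 3195609456
= 3.3535e+09


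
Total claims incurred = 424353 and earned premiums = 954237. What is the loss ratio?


Loss ratio = claims / premiums
= 424353 / 954237
= 0.4447


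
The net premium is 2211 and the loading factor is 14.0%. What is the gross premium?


Gross = net * (1 + loading)
= 2211 * (1 + 0.14)
= 2211 * 1.14
= 2520.54


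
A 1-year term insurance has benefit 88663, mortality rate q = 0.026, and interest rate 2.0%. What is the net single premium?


NSP = benefit * q * v
v = 1/(1+i) = 0.980392
NSP = 88663 * 0.026 * 0.980392
= 2260.0373


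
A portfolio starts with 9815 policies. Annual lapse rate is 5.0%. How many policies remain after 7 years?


remaining = initial * (1 - lapse)^years
= 9815 * (1 - 0.05)^7
= 9815 * 0.698337
= 6854.1806


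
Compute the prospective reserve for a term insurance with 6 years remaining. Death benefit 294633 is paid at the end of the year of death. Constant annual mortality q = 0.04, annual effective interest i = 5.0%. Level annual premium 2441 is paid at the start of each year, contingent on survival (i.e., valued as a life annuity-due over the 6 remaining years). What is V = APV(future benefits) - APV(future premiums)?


v = 1/(1+i) = 0.952381
APV(future benefits) per unit = sum_{k=0}^{5} k_p_x * q * v^(k+1) = 0.184842
APV(future benefits) = 294633 * 0.184842 = 54460.4987
Life annuity-due factor ä_{x:6} = sum_{k=0}^{5} k_p_x * v^k = 4.852098
APV(future premiums) = 2441 * 4.852098 = 11843.9704
V = 54460.4987 - 11843.9704
= 42616.5283


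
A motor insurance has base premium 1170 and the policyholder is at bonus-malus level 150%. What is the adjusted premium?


adjusted = base * BM_level / 100
= 1170 * 150 / 100
= 1170 * 1.5
= 1755.0


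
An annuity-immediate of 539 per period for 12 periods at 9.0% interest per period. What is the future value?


FV = PMT * ((1+i)^n - 1) / i
= 539 * ((1.09)^12 - 1) / 0.09
= 539 * (2.812665 - 1) / 0.09
= 10855.848


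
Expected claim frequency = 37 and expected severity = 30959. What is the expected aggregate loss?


E[S] = E[N] * E[X]
= 37 * 30959
= 1.1455e+06


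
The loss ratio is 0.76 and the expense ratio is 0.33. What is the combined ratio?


Combined ratio = loss ratio + expense ratio
= 0.76 + 0.33
= 1.09


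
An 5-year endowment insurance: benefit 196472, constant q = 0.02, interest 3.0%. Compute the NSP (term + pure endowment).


Term component = 17310.7534
Pure endowment = 5_p_x * v^5 * benefit = 0.903921 * 0.862609 * 196472 = 153195.1164
NSP = 170505.8699


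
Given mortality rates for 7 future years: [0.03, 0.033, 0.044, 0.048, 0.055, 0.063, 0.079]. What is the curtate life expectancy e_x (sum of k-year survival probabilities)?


e_x = sum_{k=1}^{n} k_p_x
k_p_x values:
  1_p_x = 0.97
  2_p_x = 0.93799
  3_p_x = 0.896718
  4_p_x = 0.853676
  5_p_x = 0.806724
  6_p_x = 0.7559
  7_p_x = 0.696184
e_x = 5.9172


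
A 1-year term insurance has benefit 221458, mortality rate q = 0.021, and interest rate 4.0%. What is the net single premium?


NSP = benefit * q * v
v = 1/(1+i) = 0.961538
NSP = 221458 * 0.021 * 0.961538
= 4471.7481


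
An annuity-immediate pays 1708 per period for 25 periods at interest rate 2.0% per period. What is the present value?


PV = PMT * (1 - (1+i)^(-n)) / i
= 1708 * (1 - (1+0.02)^(-25)) / 0.02
= 1708 * (1 - 0.609531) / 0.02
= 1708 * 19.523456
= 33346.0637


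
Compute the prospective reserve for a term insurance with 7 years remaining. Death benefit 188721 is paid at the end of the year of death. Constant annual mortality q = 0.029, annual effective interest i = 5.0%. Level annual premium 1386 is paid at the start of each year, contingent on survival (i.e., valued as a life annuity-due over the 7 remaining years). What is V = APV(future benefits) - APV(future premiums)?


v = 1/(1+i) = 0.952381
APV(future benefits) per unit = sum_{k=0}^{6} k_p_x * q * v^(k+1) = 0.154774
APV(future benefits) = 188721 * 0.154774 = 29209.0536
Life annuity-due factor ä_{x:7} = sum_{k=0}^{6} k_p_x * v^k = 5.603877
APV(future premiums) = 1386 * 5.603877 = 7766.9729
V = 29209.0536 - 7766.9729
= 21442.0807


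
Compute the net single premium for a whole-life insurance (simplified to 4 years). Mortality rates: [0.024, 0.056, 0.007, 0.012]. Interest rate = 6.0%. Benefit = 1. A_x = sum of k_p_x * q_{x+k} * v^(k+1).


v = 0.943396
Year 0: k_p_x=1.0, q=0.024, term=0.022642
Year 1: k_p_x=0.976, q=0.056, term=0.048644
Year 2: k_p_x=0.921344, q=0.007, term=0.005415
Year 3: k_p_x=0.914895, q=0.012, term=0.008696
A_x = 0.0854


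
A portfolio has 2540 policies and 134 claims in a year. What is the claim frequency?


frequency = claims / policies
= 134 / 2540
= 0.0528


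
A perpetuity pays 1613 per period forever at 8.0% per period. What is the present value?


PV = PMT / i
= 1613 / 0.08
= 20162.5


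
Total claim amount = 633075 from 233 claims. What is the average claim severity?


severity = total / number
= 633075 / 233
= 2717.0601


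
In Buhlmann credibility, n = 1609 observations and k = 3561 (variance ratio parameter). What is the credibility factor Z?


Z = n / (n + k)
= 1609 / (1609 + 3561)
= 1609 / 5170
= 0.3112


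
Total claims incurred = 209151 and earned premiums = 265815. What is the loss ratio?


Loss ratio = claims / premiums
= 209151 / 265815
= 0.7868


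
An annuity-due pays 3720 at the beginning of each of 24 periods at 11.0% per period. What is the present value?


PV_due = PMT * (1-(1+i)^(-n))/i * (1+i)
PV_immediate = 31055.0681
PV_due = 31055.0681 * 1.11
= 34471.1256


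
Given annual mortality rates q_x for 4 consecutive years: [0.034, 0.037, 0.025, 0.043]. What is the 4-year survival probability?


p_k = 1 - q_k for each year
Survival = product of (1 - q_k)
= 0.966 * 0.963 * 0.975 * 0.957
= 0.868


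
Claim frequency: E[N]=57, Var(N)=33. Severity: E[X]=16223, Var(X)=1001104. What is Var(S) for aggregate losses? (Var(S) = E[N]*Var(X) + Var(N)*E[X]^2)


Var(S) = E[N]*Var(X) + Var(N)*E[X]^2
= 57*1001104 + 33*16223^2
= 57062928 + 8685129057
= 8.7422e+09


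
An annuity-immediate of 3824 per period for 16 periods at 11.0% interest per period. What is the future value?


FV = PMT * ((1+i)^n - 1) / i
= 3824 * ((1.11)^16 - 1) / 0.11
= 3824 * (5.310894 - 1) / 0.11
= 149862.363


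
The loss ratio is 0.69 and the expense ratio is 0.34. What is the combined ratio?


Combined ratio = loss ratio + expense ratio
= 0.69 + 0.34
= 1.03


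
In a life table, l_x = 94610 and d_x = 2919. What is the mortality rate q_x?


q_x = d_x / l_x
= 2919 / 94610
= 0.0309


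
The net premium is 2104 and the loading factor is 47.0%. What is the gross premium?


Gross = net * (1 + loading)
= 2104 * (1 + 0.47)
= 2104 * 1.47
= 3092.88


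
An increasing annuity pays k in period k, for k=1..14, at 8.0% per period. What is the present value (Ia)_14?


(Ia)_n = sum_{k=1}^{n} k * v^k, v = 1/(1+i)
v = 0.925926
Sum computed term by term:
(Ia)_14 = 51.7165


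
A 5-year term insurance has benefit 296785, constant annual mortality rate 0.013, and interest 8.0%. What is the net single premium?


NSP = benefit * sum_{k=0}^{n-1} k_p_x * q * v^(k+1)
With constant q=0.013, v=0.925926
Sum = 0.050675
NSP = 296785 * 0.050675
= 15039.5063


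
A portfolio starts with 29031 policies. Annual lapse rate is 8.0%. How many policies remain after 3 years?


remaining = initial * (1 - lapse)^years
= 29031 * (1 - 0.08)^3
= 29031 * 0.778688
= 22606.0913


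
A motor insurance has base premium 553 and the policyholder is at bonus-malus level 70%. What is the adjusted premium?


adjusted = base * BM_level / 100
= 553 * 70 / 100
= 553 * 0.7
= 387.1


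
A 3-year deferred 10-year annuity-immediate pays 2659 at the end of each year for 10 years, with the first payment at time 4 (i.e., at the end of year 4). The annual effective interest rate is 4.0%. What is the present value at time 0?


PV at time 3 of the 10-year annuity-immediate:
a_n = 2659 * (1-(1+0.04)^(-10))/0.04 = 21566.8719
Discount back 3 years to time 0:
PV = 21566.8719 * (1+0.04)^(-3)
= 21566.8719 * 0.888996
= 19172.8706


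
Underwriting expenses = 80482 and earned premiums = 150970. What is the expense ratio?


Expense ratio = expenses / premiums
= 80482 / 150970
= 0.5331


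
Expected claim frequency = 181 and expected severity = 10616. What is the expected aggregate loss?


E[S] = E[N] * E[X]
= 181 * 10616
= 1.9215e+06


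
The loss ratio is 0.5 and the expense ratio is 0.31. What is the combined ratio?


Combined ratio = loss ratio + expense ratio
= 0.5 + 0.31
= 0.81


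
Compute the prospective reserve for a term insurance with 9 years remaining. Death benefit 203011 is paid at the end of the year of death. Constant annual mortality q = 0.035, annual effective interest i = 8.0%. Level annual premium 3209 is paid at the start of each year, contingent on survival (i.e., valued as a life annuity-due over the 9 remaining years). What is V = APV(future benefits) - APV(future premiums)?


v = 1/(1+i) = 0.925926
APV(future benefits) per unit = sum_{k=0}^{8} k_p_x * q * v^(k+1) = 0.193863
APV(future benefits) = 203011 * 0.193863 = 39356.3428
Life annuity-due factor ä_{x:9} = sum_{k=0}^{8} k_p_x * v^k = 5.982062
APV(future premiums) = 3209 * 5.982062 = 19196.4354
V = 39356.3428 - 19196.4354
= 20159.9073


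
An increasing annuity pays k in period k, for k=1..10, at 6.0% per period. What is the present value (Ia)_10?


(Ia)_n = sum_{k=1}^{n} k * v^k, v = 1/(1+i)
v = 0.943396
Sum computed term by term:
(Ia)_10 = 36.9624


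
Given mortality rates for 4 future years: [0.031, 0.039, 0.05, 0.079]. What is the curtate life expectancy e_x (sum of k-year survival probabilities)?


e_x = sum_{k=1}^{n} k_p_x
k_p_x values:
  1_p_x = 0.969
  2_p_x = 0.931209
  3_p_x = 0.884649
  4_p_x = 0.814761
e_x = 3.5996


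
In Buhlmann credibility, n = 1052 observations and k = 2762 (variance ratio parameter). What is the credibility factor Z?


Z = n / (n + k)
= 1052 / (1052 + 2762)
= 1052 / 3814
= 0.2758


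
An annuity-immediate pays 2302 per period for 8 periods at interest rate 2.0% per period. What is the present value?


PV = PMT * (1 - (1+i)^(-n)) / i
= 2302 * (1 - (1+0.02)^(-8)) / 0.02
= 2302 * (1 - 0.85349) / 0.02
= 2302 * 7.325481
= 16863.2583


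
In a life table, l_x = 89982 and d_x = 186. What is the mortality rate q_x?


q_x = d_x / l_x
= 186 / 89982
= 0.0021


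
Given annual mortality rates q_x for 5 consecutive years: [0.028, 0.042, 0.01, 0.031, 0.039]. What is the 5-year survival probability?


p_k = 1 - q_k for each year
Survival = product of (1 - q_k)
= 0.972 * 0.958 * 0.99 * 0.969 * 0.961
= 0.8584


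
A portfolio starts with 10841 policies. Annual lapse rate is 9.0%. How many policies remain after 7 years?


remaining = initial * (1 - lapse)^years
= 10841 * (1 - 0.09)^7
= 10841 * 0.516761
= 5602.2062


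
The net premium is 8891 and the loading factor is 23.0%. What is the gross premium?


Gross = net * (1 + loading)
= 8891 * (1 + 0.23)
= 8891 * 1.23
= 10935.93


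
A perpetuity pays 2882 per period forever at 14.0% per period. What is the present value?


PV = PMT / i
= 2882 / 0.14
= 20585.7143


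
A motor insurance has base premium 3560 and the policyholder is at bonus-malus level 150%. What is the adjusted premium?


adjusted = base * BM_level / 100
= 3560 * 150 / 100
= 3560 * 1.5
= 5340.0


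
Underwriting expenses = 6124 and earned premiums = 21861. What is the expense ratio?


Expense ratio = expenses / premiums
= 6124 / 21861
= 0.2801


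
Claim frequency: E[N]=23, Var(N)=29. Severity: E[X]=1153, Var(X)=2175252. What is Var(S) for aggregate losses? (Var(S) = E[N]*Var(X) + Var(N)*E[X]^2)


Var(S) = E[N]*Var(X) + Var(N)*E[X]^2
= 23*2175252 + 29*1153^2
= 50030796 + 38552861
= 8.8584e+07


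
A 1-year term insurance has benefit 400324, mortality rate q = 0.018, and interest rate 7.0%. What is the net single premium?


NSP = benefit * q * v
v = 1/(1+i) = 0.934579
NSP = 400324 * 0.018 * 0.934579
= 6734.4224


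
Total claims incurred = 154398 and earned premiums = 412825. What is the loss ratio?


Loss ratio = claims / premiums
= 154398 / 412825
= 0.374


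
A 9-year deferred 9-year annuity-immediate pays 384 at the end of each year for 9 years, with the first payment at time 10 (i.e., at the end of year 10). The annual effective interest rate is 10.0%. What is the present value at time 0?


PV at time 9 of the 9-year annuity-immediate:
a_n = 384 * (1-(1+0.1)^(-9))/0.1 = 2211.4651
Discount back 9 years to time 0:
PV = 2211.4651 * (1+0.1)^(-9)
= 2211.4651 * 0.424098
= 937.8771


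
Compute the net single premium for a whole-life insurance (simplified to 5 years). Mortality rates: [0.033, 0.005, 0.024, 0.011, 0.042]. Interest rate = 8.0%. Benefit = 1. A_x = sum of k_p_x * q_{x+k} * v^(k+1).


v = 0.925926
Year 0: k_p_x=1.0, q=0.033, term=0.030556
Year 1: k_p_x=0.967, q=0.005, term=0.004145
Year 2: k_p_x=0.962165, q=0.024, term=0.018331
Year 3: k_p_x=0.939073, q=0.011, term=0.007593
Year 4: k_p_x=0.928743, q=0.042, term=0.026548
A_x = 0.0872


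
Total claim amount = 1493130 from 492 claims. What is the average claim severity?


severity = total / number
= 1493130 / 492
= 3034.8171


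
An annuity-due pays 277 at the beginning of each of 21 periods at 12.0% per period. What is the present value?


PV_due = PMT * (1-(1+i)^(-n))/i * (1+i)
PV_immediate = 2094.6749
PV_due = 2094.6749 * 1.12
= 2346.0359


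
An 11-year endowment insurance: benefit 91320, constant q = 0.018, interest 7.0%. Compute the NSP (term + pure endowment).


Term component = 11412.0008
Pure endowment = 11_p_x * v^11 * benefit = 0.818892 * 0.475093 * 91320 = 35527.9962
NSP = 46939.997


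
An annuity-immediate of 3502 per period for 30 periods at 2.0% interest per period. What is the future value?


FV = PMT * ((1+i)^n - 1) / i
= 3502 * ((1.02)^30 - 1) / 0.02
= 3502 * (1.811362 - 1) / 0.02
= 142069.4134


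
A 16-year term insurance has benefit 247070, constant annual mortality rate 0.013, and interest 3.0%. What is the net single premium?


NSP = benefit * sum_{k=0}^{n-1} k_p_x * q * v^(k+1)
With constant q=0.013, v=0.970874
Sum = 0.149515
NSP = 247070 * 0.149515
= 36940.6436


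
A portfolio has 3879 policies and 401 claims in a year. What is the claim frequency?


frequency = claims / policies
= 401 / 3879
= 0.1034


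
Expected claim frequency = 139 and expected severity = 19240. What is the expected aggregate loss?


E[S] = E[N] * E[X]
= 139 * 19240
= 2.6744e+06


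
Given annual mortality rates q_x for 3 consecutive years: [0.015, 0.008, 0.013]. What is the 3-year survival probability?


p_k = 1 - q_k for each year
Survival = product of (1 - q_k)
= 0.985 * 0.992 * 0.987
= 0.9644


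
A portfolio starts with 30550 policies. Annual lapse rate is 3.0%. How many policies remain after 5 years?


remaining = initial * (1 - lapse)^years
= 30550 * (1 - 0.03)^5
= 30550 * 0.858734
= 26234.3245
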